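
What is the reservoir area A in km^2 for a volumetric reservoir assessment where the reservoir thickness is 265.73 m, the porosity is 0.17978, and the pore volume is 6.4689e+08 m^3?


A = Vp / (1e6 * hr * phi)
A = 6.4689e+08 / (1e6 * 265.73 * 0.17978)
A = 13.541 km^2


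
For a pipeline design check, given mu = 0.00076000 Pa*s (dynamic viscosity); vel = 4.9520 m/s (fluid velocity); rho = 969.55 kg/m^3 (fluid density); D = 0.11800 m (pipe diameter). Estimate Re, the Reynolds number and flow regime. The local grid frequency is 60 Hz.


Step 1: Re = rho*vel*D/mu = 969.55*4.952*0.118/0.00076 = 7.4545e+05
Step 2: Re = 7.4545e+05 > 4000, so flow is turbulent.
Re = 7.4545e+05 (turbulent)


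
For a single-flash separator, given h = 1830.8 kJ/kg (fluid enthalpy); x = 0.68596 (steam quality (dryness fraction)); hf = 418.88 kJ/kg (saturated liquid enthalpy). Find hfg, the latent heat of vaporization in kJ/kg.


hfg = (h - hf) / x
hfg = (1830.8 - 418.88) / 0.68596
hfg = 2058.3 kJ/kg


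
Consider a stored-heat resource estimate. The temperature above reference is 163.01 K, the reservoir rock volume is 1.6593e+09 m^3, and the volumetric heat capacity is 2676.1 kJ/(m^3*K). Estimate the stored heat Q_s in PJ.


Q_s = Vr * rhoc * dT / 1e12
Q_s = 1.6593e+09 * 2676.1 * 163.01 / 1e12
Q_s = 723.84 PJ


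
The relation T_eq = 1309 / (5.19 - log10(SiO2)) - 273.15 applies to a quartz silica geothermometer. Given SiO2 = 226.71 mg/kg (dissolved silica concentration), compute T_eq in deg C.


T_eq = 1309 / (5.19 - log10(SiO2)) - 273.15
T_eq = 1309 / (5.19 - log10(226.71)) - 273.15
T_eq = 188.66 deg C


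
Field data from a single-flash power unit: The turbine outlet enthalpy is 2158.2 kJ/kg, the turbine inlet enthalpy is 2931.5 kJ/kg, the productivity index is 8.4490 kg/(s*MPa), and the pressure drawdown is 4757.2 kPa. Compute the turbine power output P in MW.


Step 1: mdot = PI * dP / 1000 = 8.449 * 4757.2 / 1000 = 40.19358 kg/s
Step 2: P = mdot*(h_in - h_out)/1000 = 40.19358*(2931.5 - 2158.2)/1000 = 31.082 MW
P = 31.082 MW


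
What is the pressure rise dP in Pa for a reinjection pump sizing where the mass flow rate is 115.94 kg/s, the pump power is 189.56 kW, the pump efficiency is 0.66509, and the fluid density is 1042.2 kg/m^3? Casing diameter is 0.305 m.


dP = P_pump * rho * eta / mdot
dP = 189.56 * 1042.2 * 0.66509 / 115.94
dP = 1133.300 kPa
Convert: 1133.300 kPa * 1000.0 = 1.1333e+06 Pa
dP = 1.1333e+06 Pa


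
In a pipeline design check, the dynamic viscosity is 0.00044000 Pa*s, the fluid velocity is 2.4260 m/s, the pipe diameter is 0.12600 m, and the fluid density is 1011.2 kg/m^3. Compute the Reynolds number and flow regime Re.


Step 1: Re = rho*vel*D/mu = 1011.2*2.426*0.126/0.00044 = 7.0250e+05
Step 2: Re = 7.0250e+05 > 4000, so flow is turbulent.
Re = 7.0250e+05 (turbulent)


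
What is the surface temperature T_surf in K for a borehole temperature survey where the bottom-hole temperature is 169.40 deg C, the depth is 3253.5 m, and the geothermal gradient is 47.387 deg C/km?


T_surf = T_d - grad * d / 1000
T_surf = 169.40 - 47.387 * 3253.5 / 1000
T_surf = 15.22640 deg C
Convert to K: 15.22640 + 273.15 = 288.38 K
T_surf = 288.38 K


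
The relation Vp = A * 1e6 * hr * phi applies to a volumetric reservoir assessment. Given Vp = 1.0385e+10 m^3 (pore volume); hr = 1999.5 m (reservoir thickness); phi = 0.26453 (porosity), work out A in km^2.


A = Vp / (1e6 * hr * phi)
A = 1.0385e+10 / (1e6 * 1999.5 * 0.26453)
A = 19.634 km^2


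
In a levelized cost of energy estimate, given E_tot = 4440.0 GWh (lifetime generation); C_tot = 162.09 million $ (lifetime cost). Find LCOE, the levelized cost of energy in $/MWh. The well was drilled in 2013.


LCOE = C_tot / E_tot * 100
LCOE = 162.09 / 4440.0 * 100
LCOE = 3.650676 cents/kWh
Convert: 3.650676 cents/kWh * 10.0 = 36.507 $/MWh
LCOE = 36.507 $/MWh


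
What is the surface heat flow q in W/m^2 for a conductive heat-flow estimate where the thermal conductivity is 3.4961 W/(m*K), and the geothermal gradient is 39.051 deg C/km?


q = k * grad / 1000
q = 3.4961 * 39.051 / 1000
q = 0.13653 W/m^2


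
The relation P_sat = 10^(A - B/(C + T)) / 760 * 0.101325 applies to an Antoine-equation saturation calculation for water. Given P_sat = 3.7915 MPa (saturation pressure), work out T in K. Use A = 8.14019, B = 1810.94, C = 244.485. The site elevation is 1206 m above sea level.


T = B / (A - log10(P_sat * 760 / 0.101325)) - C
T = 1810.94 / (8.14019 - log10(3.7915 * 760 / 0.101325)) - 244.485
T = 246.7796 deg C
Convert to K: 246.7796 + 273.15 = 519.93 K
T = 519.93 K


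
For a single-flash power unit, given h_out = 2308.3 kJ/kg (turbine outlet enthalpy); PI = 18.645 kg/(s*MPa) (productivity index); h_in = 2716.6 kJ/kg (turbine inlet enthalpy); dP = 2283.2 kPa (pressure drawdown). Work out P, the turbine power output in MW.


Step 1: mdot = PI * dP / 1000 = 18.645 * 2283.2 / 1000 = 42.57026 kg/s
Step 2: P = mdot*(h_in - h_out)/1000 = 42.57026*(2716.6 - 2308.3)/1000 = 17.381 MW
P = 17.381 MW


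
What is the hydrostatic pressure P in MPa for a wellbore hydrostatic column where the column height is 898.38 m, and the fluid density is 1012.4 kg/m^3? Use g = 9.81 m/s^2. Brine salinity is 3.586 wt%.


P = rho * g * h / 1e6
P = 1012.4 * 9.81 * 898.38 / 1e6
P = 8.9224 MPa


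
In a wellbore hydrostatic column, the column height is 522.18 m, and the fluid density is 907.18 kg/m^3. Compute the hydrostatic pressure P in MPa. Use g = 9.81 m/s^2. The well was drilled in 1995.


P = rho * g * h / 1e6
P = 907.18 * 9.81 * 522.18 / 1e6
P = 4.6471 MPa


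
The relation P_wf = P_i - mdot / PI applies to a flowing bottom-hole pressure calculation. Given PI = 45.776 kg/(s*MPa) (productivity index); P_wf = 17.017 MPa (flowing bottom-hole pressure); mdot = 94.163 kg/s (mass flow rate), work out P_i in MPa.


P_i = P_wf + mdot / PI
P_i = 17.017 + 94.163 / 45.776
P_i = 19.074 MPa


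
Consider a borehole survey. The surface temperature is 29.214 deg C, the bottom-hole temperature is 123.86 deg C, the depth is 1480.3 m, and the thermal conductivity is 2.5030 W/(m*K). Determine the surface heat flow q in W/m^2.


Step 1: grad = (T_d - T_surf)/d * 1000 = (123.86 - 29.214)/1480.3 * 1000 = 63.93704 deg C/km
Step 2: q = k * grad / 1000 = 2.503 * 63.93704 / 1000 = 0.16003 W/m^2
q = 0.16003 W/m^2


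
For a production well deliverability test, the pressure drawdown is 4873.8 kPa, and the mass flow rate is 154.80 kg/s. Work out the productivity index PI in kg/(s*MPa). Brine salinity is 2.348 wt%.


PI = mdot * 1000 / dP
PI = 154.80 * 1000 / 4873.8
PI = 31.762 kg/(s*MPa)


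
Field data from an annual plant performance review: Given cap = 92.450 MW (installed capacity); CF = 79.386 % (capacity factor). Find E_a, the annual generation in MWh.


E_a = CF / 100 * cap * 8760
E_a = 79.386 / 100 * 92.450 * 8760
E_a = 6.4292e+05 MWh


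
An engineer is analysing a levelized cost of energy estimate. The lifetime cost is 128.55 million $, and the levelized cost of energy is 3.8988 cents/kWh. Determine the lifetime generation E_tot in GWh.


E_tot = C_tot / LCOE * 100
E_tot = 128.55 / 3.8988 * 100
E_tot = 3297.2 GWh


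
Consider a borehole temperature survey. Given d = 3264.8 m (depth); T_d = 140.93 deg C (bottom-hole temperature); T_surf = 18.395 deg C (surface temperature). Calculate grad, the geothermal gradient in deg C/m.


grad = (T_d - T_surf) / d * 1000
grad = (140.93 - 18.395) / 3264.8 * 1000
grad = 37.53216 deg C/km
Convert: 37.53216 deg C/km * 0.001 = 0.037532 deg C/m
grad = 0.037532 deg C/m


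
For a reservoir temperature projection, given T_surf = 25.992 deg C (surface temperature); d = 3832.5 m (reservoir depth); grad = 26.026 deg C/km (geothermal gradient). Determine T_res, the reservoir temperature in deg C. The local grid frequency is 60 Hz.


T_res = T_surf + grad * d / 1000
T_res = 25.992 + 26.026 * 3832.5 / 1000
T_res = 125.74 deg C


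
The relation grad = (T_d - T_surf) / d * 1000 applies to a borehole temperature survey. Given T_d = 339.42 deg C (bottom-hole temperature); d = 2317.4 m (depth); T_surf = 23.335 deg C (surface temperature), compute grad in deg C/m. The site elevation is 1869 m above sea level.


grad = (T_d - T_surf) / d * 1000
grad = (339.42 - 23.335) / 2317.4 * 1000
grad = 136.3964 deg C/km
Convert: 136.3964 deg C/km * 0.001 = 0.13640 deg C/m
grad = 0.13640 deg C/m


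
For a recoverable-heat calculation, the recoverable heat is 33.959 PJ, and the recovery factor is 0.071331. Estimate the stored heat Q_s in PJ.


Q_s = Q_rec / RF
Q_s = 33.959 / 0.071331
Q_s = 476.08 PJ


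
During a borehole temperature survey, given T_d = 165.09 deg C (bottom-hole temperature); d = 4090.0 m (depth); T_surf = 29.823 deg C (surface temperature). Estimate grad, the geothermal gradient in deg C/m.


grad = (T_d - T_surf) / d * 1000
grad = (165.09 - 29.823) / 4090.0 * 1000
grad = 33.07262 deg C/km
Convert: 33.07262 deg C/km * 0.001 = 0.033073 deg C/m
grad = 0.033073 deg C/m


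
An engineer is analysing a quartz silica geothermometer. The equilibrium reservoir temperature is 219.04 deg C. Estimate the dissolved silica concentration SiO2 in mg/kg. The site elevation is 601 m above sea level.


SiO2 = 10^(5.19 - 1309/(T_eq + 273.15))
SiO2 = 10^(5.19 - 1309/(219.04 + 273.15))
SiO2 = 339.20 mg/kg


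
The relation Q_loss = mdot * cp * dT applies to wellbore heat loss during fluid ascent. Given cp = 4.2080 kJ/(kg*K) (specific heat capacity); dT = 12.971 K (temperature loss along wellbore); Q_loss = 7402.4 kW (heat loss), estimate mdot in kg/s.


mdot = Q_loss / (cp * dT)
mdot = 7402.4 / (4.2080 * 12.971)
mdot = 135.62 kg/s


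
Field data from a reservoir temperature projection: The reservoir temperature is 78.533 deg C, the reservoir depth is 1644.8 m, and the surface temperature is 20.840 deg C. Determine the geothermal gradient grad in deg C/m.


grad = (T_res - T_surf) / d * 1000
grad = (78.533 - 20.840) / 1644.8 * 1000
grad = 35.07600 deg C/km
Convert: 35.07600 deg C/km * 0.001 = 0.035076 deg C/m
grad = 0.035076 deg C/m


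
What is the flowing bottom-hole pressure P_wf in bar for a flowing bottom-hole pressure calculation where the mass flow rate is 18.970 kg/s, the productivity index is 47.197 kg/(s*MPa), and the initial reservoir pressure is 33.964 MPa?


P_wf = P_i - mdot / PI
P_wf = 33.964 - 18.970 / 47.197
P_wf = 33.56207 MPa
Convert: 33.56207 MPa * 10.0 = 335.62 bar
P_wf = 335.62 bar


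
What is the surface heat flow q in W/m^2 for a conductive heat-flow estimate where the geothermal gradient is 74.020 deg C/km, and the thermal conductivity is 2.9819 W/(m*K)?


q = k * grad / 1000
q = 2.9819 * 74.020 / 1000
q = 0.22072 W/m^2


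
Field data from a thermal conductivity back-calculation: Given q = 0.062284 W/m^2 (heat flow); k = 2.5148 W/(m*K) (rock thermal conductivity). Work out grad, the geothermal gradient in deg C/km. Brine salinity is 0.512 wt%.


grad = q / k * 1000
grad = 0.062284 / 2.5148 * 1000
grad = 24.767 deg C/km


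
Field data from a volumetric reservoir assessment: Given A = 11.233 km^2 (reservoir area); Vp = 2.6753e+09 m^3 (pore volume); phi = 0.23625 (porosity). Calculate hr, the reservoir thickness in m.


hr = Vp / (A * 1e6 * phi)
hr = 2.6753e+09 / (11.233 * 1e6 * 0.23625)
hr = 1008.1 m


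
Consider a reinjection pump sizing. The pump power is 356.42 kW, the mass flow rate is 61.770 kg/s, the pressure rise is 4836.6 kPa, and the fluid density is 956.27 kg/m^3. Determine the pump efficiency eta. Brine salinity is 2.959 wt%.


eta = mdot * dP / (rho * P_pump)
eta = 61.770 * 4836.6 / (956.27 * 356.42)
eta = 0.87655


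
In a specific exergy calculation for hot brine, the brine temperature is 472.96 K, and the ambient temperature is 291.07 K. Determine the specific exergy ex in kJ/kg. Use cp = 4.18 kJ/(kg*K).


ex = cp * ((T_b - T_0) - T_0 * ln(T_b/T_0))
ex = 4.18 * ((472.96 - 291.07) - 291.07 * ln(472.96/291.07))
ex = 169.67 kJ/kg


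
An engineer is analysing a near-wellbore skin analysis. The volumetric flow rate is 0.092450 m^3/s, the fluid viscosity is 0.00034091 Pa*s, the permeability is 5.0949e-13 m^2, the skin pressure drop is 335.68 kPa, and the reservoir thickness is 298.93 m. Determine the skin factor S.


S = dP_s * 1000 * 2*pi*k*hr / (q*mu)
S = 335.68 * 1000 * 2*pi*5.0949e-13*298.93 / (0.092450*0.00034091)
S = 10.192


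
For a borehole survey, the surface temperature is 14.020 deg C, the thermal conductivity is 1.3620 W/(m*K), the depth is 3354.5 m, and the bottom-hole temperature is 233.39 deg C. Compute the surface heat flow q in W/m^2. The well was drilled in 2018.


Step 1: grad = (T_d - T_surf)/d * 1000 = (233.39 - 14.02)/3354.5 * 1000 = 65.39574 deg C/km
Step 2: q = k * grad / 1000 = 1.362 * 65.39574 / 1000 = 0.089069 W/m^2
q = 0.089069 W/m^2


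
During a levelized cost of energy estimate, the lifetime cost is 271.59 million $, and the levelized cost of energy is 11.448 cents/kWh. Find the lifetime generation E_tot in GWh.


E_tot = C_tot / LCOE * 100
E_tot = 271.59 / 11.448 * 100
E_tot = 2372.4 GWh


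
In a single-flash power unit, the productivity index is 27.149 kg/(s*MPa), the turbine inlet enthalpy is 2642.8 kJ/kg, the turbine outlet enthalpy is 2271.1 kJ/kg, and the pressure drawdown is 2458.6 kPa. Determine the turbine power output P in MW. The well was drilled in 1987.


Step 1: mdot = PI * dP / 1000 = 27.149 * 2458.6 / 1000 = 66.74853 kg/s
Step 2: P = mdot*(h_in - h_out)/1000 = 66.74853*(2642.8 - 2271.1)/1000 = 24.810 MW
P = 24.810 MW


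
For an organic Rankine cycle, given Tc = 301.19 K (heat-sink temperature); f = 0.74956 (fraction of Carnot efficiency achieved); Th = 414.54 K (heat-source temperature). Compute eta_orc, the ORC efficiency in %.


eta_orc = (1 - Tc/Th) * f * 100
eta_orc = (1 - 301.19/414.54) * 0.74956 * 100
eta_orc = 20.496 %


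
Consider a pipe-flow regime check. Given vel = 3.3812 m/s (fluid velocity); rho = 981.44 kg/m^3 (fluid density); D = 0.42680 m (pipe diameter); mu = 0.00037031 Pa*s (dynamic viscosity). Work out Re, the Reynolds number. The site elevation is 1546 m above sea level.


Re = rho * vel * D / mu
Re = 981.44 * 3.3812 * 0.42680 / 0.00037031
Re = 3.8247e+06


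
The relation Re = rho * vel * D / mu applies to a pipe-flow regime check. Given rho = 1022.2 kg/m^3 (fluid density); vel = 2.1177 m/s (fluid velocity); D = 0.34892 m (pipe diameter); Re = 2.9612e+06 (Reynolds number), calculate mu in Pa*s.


mu = rho * vel * D / Re
mu = 1022.2 * 2.1177 * 0.34892 / 2.9612e+06
mu = 0.00025507 Pa*s


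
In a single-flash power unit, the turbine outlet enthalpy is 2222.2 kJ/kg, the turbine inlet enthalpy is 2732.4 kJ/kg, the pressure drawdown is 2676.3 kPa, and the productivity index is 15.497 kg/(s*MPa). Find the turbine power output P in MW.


Step 1: mdot = PI * dP / 1000 = 15.497 * 2676.3 / 1000 = 41.47462 kg/s
Step 2: P = mdot*(h_in - h_out)/1000 = 41.47462*(2732.4 - 2222.2)/1000 = 21.160 MW
P = 21.160 MW


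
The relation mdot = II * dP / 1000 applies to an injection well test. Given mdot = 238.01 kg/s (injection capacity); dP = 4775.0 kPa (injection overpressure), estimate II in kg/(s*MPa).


II = mdot * 1000 / dP
II = 238.01 * 1000 / 4775.0
II = 49.845 kg/(s*MPa)


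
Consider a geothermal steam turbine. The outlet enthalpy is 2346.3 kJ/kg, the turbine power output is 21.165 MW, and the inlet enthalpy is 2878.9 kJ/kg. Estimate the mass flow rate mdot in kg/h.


mdot = P * 1000 / (h_in - h_out)
mdot = 21.165 * 1000 / (2878.9 - 2346.3)
mdot = 39.73902 kg/s
Convert: 39.73902 kg/s * 3600.0 = 1.4306e+05 kg/h
mdot = 1.4306e+05 kg/h


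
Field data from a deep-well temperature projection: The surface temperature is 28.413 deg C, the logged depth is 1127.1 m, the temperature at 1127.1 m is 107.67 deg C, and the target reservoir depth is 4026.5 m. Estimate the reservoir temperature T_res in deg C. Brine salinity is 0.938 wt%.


Step 1: grad = (T_d1 - T_surf)/d1 * 1000 = (107.67 - 28.413)/1127.1 * 1000 = 70.31940 deg C/km
Step 2: T_res = T_surf + grad*d2/1000 = 28.413 + 70.31940*4026.5/1000 = 311.55 deg C
T_res = 311.55 deg C


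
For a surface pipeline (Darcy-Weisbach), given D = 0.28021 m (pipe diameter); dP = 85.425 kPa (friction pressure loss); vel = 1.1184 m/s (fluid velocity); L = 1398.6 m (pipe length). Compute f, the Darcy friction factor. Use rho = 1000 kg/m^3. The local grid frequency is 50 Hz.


f = dP*1000 / ((L/D)*(rho*vel^2/2))
f = 85.425*1000 / ((1398.6/0.28021)*(1000*1.1184^2/2))
f = 0.027366


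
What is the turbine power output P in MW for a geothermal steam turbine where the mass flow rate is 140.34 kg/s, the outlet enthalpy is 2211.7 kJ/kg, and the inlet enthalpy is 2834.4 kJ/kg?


P = mdot * (h_in - h_out) / 1000
P = 140.34 * (2834.4 - 2211.7) / 1000
P = 87.390 MW


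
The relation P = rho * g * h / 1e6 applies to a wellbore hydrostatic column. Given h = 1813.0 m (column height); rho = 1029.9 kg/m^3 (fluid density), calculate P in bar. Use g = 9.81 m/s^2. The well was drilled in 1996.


P = rho * g * h / 1e6
P = 1029.9 * 9.81 * 1813.0 / 1e6
P = 18.31732 MPa
Convert: 18.31732 MPa * 10.0 = 183.17 bar
P = 183.17 bar


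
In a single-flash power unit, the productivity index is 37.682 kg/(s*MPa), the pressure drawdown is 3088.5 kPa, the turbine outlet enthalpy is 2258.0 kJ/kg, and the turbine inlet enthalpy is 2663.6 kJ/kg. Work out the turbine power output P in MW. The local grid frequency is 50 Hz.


Step 1: mdot = PI * dP / 1000 = 37.682 * 3088.5 / 1000 = 116.3809 kg/s
Step 2: P = mdot*(h_in - h_out)/1000 = 116.3809*(2663.6 - 2258.0)/1000 = 47.204 MW
P = 47.204 MW


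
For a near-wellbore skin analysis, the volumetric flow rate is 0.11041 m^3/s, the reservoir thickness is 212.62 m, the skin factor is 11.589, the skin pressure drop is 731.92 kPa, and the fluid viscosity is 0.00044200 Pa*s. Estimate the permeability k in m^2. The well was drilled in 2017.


k = S*q*mu / (2*pi*dP_s*1000*hr)
k = 11.589*0.11041*0.00044200 / (2*pi*731.92*1000*212.62)
k = 5.7840e-13 m^2


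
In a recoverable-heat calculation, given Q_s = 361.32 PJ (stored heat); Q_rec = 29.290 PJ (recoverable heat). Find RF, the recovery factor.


RF = Q_rec / Q_s
RF = 29.290 / 361.32
RF = 0.081064


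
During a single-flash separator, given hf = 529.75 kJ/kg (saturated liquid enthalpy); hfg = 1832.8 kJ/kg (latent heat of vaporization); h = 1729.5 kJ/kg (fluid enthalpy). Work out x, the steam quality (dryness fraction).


x = (h - hf) / hfg
x = (1729.5 - 529.75) / 1832.8
x = 0.65460


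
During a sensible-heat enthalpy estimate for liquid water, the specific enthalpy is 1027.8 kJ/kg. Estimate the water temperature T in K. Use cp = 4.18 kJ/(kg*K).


T = h / cp
T = 1027.8 / 4.18
T = 245.8852 deg C
Convert to K: 245.8852 + 273.15 = 519.04 K
T = 519.04 K


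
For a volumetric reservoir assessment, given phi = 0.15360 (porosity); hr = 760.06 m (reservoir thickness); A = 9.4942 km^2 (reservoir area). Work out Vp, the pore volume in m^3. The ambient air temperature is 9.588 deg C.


Vp = A * 1e6 * hr * phi
Vp = 9.4942 * 1e6 * 760.06 * 0.15360
Vp = 1.1084e+09 m^3


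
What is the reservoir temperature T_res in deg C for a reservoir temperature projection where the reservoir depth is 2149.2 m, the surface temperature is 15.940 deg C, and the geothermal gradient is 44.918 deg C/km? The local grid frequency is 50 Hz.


T_res = T_surf + grad * d / 1000
T_res = 15.940 + 44.918 * 2149.2 / 1000
T_res = 112.48 deg C


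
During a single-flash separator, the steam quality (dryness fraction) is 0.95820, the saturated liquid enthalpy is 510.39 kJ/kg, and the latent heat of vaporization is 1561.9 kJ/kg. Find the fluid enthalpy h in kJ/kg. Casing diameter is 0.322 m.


h = hf + x * hfg
h = 510.39 + 0.95820 * 1561.9
h = 2007.0 kJ/kg


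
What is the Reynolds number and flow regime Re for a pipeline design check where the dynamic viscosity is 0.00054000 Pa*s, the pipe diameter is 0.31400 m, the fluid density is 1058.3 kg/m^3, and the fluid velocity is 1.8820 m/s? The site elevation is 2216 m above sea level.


Step 1: Re = rho*vel*D/mu = 1058.3*1.882*0.314/0.00054 = 1.1581e+06
Step 2: Re = 1.1581e+06 > 4000, so flow is turbulent.
Re = 1.1581e+06 (turbulent)


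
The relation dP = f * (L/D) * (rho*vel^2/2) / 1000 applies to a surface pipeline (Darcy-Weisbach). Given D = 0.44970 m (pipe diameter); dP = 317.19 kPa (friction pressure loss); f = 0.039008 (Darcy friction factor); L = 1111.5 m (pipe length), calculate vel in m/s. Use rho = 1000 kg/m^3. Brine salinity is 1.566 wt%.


vel = sqrt(dP*1000*2*D / (f*L*rho))
vel = sqrt(317.19*1000*2*0.44970 / (0.039008*1111.5*1000))
vel = 2.5651 m/s


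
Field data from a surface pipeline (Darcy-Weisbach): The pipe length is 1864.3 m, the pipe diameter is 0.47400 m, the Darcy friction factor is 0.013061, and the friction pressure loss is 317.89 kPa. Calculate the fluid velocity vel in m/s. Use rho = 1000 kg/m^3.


vel = sqrt(dP*1000*2*D / (f*L*rho))
vel = sqrt(317.89*1000*2*0.47400 / (0.013061*1864.3*1000))
vel = 3.5180 m/s


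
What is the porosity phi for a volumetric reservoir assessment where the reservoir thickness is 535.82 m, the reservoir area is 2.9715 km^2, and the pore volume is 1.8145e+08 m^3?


phi = Vp / (A * 1e6 * hr)
phi = 1.8145e+08 / (2.9715 * 1e6 * 535.82)
phi = 0.11396


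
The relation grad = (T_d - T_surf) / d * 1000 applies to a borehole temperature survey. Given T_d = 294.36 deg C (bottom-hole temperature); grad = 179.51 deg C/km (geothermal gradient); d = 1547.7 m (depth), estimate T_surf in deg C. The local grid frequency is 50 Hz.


T_surf = T_d - grad * d / 1000
T_surf = 294.36 - 179.51 * 1547.7 / 1000
T_surf = 16.532 deg C


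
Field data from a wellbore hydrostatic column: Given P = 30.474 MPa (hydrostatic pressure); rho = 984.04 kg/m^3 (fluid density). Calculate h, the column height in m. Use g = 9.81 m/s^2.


h = P * 1e6 / (g * rho)
h = 30.474 * 1e6 / (9.81 * 984.04)
h = 3156.8 m


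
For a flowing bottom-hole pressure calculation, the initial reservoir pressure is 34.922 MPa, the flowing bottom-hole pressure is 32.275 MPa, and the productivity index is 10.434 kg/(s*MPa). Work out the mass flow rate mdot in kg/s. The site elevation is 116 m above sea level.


mdot = (P_i - P_wf) * PI
mdot = (34.922 - 32.275) * 10.434
mdot = 27.619 kg/s


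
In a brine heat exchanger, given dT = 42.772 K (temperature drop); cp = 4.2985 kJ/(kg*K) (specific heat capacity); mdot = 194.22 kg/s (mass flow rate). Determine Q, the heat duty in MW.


Q = mdot * cp * dT / 1000
Q = 194.22 * 4.2985 * 42.772 / 1000
Q = 35.708 MW


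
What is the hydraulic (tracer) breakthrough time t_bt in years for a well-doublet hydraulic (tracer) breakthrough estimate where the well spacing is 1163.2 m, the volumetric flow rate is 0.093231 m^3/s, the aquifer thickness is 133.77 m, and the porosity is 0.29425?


t_bt = pi * hr * phi * L^2 / (3 * Qv) / (365.25*86400)
t_bt = pi * 133.77 * 0.29425 * 1163.2^2 / (3 * 0.093231) / (365.25*86400)
t_bt = 18.956 years


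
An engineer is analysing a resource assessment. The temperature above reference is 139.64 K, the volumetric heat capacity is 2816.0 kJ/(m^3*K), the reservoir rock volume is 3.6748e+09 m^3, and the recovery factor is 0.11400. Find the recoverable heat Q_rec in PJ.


Step 1: Q_s = Vr*rhoc*dT/1e12 = 3.6748e+09*2816.0*139.64/1e12 = 1445.028 PJ
Step 2: Q_rec = Q_s * RF = 1445.028 * 0.114 = 164.73 PJ
Q_rec = 164.73 PJ


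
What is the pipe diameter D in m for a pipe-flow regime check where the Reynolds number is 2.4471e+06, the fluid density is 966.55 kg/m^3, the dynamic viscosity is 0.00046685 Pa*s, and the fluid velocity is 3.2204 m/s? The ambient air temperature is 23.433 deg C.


D = Re * mu / (rho * vel)
D = 2.4471e+06 * 0.00046685 / (966.55 * 3.2204)
D = 0.36702 m


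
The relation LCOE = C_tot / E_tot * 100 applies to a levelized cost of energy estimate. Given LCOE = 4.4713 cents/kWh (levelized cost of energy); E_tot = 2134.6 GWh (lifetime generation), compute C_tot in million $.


C_tot = LCOE / 100 * E_tot
C_tot = 4.4713 / 100 * 2134.6
C_tot = 95.444 million $


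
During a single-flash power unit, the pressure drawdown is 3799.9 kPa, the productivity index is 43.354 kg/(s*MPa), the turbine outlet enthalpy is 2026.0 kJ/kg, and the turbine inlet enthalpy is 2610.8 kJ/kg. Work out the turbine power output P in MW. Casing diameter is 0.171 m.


Step 1: mdot = PI * dP / 1000 = 43.354 * 3799.9 / 1000 = 164.7409 kg/s
Step 2: P = mdot*(h_in - h_out)/1000 = 164.7409*(2610.8 - 2026.0)/1000 = 96.340 MW
P = 96.340 MW


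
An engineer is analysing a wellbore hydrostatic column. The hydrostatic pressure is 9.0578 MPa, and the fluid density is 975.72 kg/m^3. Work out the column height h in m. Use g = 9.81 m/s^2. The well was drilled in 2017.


h = P * 1e6 / (g * rho)
h = 9.0578 * 1e6 / (9.81 * 975.72)
h = 946.30 m


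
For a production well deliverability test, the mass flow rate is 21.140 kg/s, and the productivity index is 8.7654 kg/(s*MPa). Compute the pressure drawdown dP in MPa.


dP = mdot * 1000 / PI
dP = 21.140 * 1000 / 8.7654
dP = 2411.755 kPa
Convert: 2411.755 kPa * 0.001 = 2.4118 MPa
dP = 2.4118 MPa


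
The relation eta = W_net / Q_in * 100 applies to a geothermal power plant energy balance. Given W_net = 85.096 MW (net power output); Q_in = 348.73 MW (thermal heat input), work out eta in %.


eta = W_net / Q_in * 100
eta = 85.096 / 348.73 * 100
eta = 24.402 %


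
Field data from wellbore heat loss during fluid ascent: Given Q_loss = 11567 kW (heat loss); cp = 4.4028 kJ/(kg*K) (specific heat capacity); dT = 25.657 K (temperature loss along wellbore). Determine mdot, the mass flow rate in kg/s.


mdot = Q_loss / (cp * dT)
mdot = 11567 / (4.4028 * 25.657)
mdot = 102.40 kg/s


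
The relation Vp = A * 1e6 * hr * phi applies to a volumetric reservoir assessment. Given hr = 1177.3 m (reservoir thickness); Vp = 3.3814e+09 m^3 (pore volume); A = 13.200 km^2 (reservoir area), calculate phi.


phi = Vp / (A * 1e6 * hr)
phi = 3.3814e+09 / (13.200 * 1e6 * 1177.3)
phi = 0.21759


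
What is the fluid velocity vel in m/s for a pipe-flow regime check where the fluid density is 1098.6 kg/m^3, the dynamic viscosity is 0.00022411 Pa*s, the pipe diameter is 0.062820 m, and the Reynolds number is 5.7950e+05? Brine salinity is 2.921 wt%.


vel = Re * mu / (rho * D)
vel = 5.7950e+05 * 0.00022411 / (1098.6 * 0.062820)
vel = 1.8818 m/s


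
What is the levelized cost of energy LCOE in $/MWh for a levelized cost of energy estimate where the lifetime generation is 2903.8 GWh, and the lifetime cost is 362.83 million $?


LCOE = C_tot / E_tot * 100
LCOE = 362.83 / 2903.8 * 100
LCOE = 12.49501 cents/kWh
Convert: 12.49501 cents/kWh * 10.0 = 124.95 $/MWh
LCOE = 124.95 $/MWh


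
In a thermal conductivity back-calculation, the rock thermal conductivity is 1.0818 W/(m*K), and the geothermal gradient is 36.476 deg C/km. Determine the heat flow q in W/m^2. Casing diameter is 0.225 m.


q = k * grad / 1000
q = 1.0818 * 36.476 / 1000
q = 0.039460 W/m^2


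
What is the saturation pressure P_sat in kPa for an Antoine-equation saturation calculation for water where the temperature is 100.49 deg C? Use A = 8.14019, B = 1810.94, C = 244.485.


P_sat = 10^(A - B/(C + T)) / 760 * 0.101325
P_sat = 10^(8.14019 - 1810.94/(244.485 + 100.49)) / 760 * 0.101325
P_sat = 0.1036600 MPa
Convert: 0.1036600 MPa * 1000.0 = 103.66 kPa
P_sat = 103.66 kPa


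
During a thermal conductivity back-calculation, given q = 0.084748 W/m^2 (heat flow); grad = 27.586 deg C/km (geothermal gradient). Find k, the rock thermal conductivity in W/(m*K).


k = q / (grad / 1000)
k = 0.084748 / (27.586 / 1000)
k = 3.0721 W/(m*K)


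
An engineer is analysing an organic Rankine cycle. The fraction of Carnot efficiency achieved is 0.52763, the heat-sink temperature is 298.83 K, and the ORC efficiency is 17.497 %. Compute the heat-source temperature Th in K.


Th = Tc / (1 - (eta_orc/100)/f)
Th = 298.83 / (1 - (17.497/100)/0.52763)
Th = 447.09 K


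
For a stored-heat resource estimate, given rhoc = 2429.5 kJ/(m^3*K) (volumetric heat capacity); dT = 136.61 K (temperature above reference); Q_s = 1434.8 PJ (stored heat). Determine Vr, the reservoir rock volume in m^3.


Vr = Q_s * 1e12 / (rhoc * dT)
Vr = 1434.8 * 1e12 / (2429.5 * 136.61)
Vr = 4.3231e+09 m^3


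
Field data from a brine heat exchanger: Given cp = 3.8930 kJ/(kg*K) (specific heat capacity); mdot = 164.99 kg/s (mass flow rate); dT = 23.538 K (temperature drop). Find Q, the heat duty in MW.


Q = mdot * cp * dT / 1000
Q = 164.99 * 3.8930 * 23.538 / 1000
Q = 15.119 MW


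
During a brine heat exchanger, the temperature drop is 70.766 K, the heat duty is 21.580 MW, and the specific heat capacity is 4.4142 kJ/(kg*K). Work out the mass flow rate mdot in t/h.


mdot = Q * 1000 / (cp * dT)
mdot = 21.580 * 1000 / (4.4142 * 70.766)
mdot = 69.08357 kg/s
Convert: 69.08357 kg/s * 3.6 = 248.70 t/h
mdot = 248.70 t/h


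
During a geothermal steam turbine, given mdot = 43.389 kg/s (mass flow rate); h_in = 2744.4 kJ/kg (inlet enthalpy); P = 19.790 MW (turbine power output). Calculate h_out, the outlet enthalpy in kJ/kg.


h_out = h_in - P * 1000 / mdot
h_out = 2744.4 - 19.790 * 1000 / 43.389
h_out = 2288.3 kJ/kg


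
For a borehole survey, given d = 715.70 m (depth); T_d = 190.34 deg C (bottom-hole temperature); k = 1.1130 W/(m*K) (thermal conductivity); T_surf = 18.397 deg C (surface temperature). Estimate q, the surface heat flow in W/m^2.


Step 1: grad = (T_d - T_surf)/d * 1000 = (190.34 - 18.397)/715.7 * 1000 = 240.2445 deg C/km
Step 2: q = k * grad / 1000 = 1.113 * 240.2445 / 1000 = 0.26739 W/m^2
q = 0.26739 W/m^2


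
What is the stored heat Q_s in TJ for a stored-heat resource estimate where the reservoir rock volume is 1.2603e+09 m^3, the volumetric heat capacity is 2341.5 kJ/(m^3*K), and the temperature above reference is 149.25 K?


Q_s = Vr * rhoc * dT / 1e12
Q_s = 1.2603e+09 * 2341.5 * 149.25 / 1e12
Q_s = 440.4356 PJ
Convert: 440.4356 PJ * 1000.0 = 4.4044e+05 TJ
Q_s = 4.4044e+05 TJ


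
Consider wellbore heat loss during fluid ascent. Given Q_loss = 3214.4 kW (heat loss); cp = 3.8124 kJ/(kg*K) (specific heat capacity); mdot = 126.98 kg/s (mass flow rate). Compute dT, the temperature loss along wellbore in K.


dT = Q_loss / (mdot * cp)
dT = 3214.4 / (126.98 * 3.8124)
dT = 6.6400 K


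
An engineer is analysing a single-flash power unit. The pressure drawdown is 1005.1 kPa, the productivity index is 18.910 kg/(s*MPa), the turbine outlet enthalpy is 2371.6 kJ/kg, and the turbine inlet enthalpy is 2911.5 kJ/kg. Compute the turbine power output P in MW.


Step 1: mdot = PI * dP / 1000 = 18.91 * 1005.1 / 1000 = 19.00644 kg/s
Step 2: P = mdot*(h_in - h_out)/1000 = 19.00644*(2911.5 - 2371.6)/1000 = 10.262 MW
P = 10.262 MW


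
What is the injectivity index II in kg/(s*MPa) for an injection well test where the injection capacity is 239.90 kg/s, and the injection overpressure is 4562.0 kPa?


II = mdot * 1000 / dP
II = 239.90 * 1000 / 4562.0
II = 52.587 kg/(s*MPa)


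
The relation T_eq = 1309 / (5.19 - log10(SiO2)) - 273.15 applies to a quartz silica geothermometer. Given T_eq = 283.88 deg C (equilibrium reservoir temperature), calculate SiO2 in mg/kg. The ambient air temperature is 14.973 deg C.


SiO2 = 10^(5.19 - 1309/(T_eq + 273.15))
SiO2 = 10^(5.19 - 1309/(283.88 + 273.15))
SiO2 = 691.89 mg/kg


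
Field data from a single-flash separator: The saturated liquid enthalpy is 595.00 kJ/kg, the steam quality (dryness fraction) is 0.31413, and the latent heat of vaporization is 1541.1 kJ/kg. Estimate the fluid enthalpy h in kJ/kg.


h = hf + x * hfg
h = 595.00 + 0.31413 * 1541.1
h = 1079.1 kJ/kg


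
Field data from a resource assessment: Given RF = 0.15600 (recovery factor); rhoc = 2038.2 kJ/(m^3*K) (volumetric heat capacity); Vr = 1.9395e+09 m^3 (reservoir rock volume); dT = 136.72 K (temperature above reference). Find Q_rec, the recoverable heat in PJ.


Step 1: Q_s = Vr*rhoc*dT/1e12 = 1.9395e+09*2038.2*136.72/1e12 = 540.4663 PJ
Step 2: Q_rec = Q_s * RF = 540.4663 * 0.156 = 84.313 PJ
Q_rec = 84.313 PJ


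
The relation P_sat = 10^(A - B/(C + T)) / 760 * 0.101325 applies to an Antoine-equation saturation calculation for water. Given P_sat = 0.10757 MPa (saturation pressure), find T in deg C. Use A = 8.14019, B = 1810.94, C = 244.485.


T = B / (A - log10(P_sat * 760 / 0.101325)) - C
T = 1810.94 / (8.14019 - log10(0.10757 * 760 / 0.101325)) - 244.485
T = 101.55 deg C


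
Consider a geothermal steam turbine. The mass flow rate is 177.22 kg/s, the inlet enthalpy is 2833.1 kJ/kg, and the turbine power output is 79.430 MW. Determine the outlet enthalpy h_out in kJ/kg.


h_out = h_in - P * 1000 / mdot
h_out = 2833.1 - 79.430 * 1000 / 177.22
h_out = 2384.9 kJ/kg


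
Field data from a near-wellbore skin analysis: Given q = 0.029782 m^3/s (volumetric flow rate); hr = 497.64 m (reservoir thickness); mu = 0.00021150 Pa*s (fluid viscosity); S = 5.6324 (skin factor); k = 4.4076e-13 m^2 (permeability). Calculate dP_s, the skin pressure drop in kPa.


dP_s = S * q * mu / (2*pi*k*hr) / 1000
dP_s = 5.6324 * 0.029782 * 0.00021150 / (2*pi*4.4076e-13*497.64) / 1000
dP_s = 25.743 kPa


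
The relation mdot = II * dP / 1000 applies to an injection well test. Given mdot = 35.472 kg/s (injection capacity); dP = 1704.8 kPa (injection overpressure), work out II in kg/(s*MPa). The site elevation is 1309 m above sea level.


II = mdot * 1000 / dP
II = 35.472 * 1000 / 1704.8
II = 20.807 kg/(s*MPa)


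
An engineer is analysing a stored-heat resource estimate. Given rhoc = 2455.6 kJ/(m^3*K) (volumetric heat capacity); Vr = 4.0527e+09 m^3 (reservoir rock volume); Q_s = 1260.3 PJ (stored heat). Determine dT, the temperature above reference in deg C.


dT = Q_s * 1e12 / (Vr * rhoc)
dT = 1260.3 * 1e12 / (4.0527e+09 * 2455.6)
dT = 126.6403 K
Convert (temperature difference, 1 K = 1 deg C): 126.6403 K = 126.6403 deg C
dT = 126.64 deg C


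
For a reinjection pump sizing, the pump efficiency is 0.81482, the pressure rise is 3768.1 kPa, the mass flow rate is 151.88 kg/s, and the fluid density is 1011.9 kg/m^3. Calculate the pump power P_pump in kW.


P_pump = mdot * dP / (rho * eta)
P_pump = 151.88 * 3768.1 / (1011.9 * 0.81482)
P_pump = 694.10 kW


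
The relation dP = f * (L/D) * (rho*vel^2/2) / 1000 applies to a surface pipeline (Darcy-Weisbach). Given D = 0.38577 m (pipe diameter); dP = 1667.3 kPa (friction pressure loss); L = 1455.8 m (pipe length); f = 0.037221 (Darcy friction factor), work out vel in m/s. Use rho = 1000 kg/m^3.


vel = sqrt(dP*1000*2*D / (f*L*rho))
vel = sqrt(1667.3*1000*2*0.38577 / (0.037221*1455.8*1000))
vel = 4.8724 m/s


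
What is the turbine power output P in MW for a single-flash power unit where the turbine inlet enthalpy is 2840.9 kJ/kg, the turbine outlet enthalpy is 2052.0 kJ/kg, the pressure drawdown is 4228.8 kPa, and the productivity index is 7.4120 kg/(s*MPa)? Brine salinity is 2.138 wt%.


Step 1: mdot = PI * dP / 1000 = 7.412 * 4228.8 / 1000 = 31.34387 kg/s
Step 2: P = mdot*(h_in - h_out)/1000 = 31.34387*(2840.9 - 2052.0)/1000 = 24.727 MW
P = 24.727 MW


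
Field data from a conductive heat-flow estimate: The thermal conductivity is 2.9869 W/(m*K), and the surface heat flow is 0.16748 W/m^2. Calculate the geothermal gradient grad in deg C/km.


grad = q * 1000 / k
grad = 0.16748 * 1000 / 2.9869
grad = 56.072 deg C/km


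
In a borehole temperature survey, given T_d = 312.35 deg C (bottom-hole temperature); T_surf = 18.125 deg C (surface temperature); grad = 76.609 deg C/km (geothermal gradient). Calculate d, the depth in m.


d = (T_d - T_surf) / grad * 1000
d = (312.35 - 18.125) / 76.609 * 1000
d = 3840.6 m


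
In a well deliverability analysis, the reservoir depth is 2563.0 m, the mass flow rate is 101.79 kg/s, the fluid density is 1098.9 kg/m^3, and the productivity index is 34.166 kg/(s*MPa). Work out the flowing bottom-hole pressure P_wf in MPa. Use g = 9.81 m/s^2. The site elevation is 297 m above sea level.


Step 1: P_i = rho*g*h/1e6 = 1098.9*9.81*2563.0/1e6 = 27.62968 MPa
Step 2: P_wf = P_i - mdot/PI = 27.62968 - 101.79/34.166 = 24.650 MPa
P_wf = 24.650 MPa


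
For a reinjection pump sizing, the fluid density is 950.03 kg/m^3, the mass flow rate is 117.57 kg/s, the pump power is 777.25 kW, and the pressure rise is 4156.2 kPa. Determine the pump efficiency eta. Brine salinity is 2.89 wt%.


eta = mdot * dP / (rho * P_pump)
eta = 117.57 * 4156.2 / (950.03 * 777.25)
eta = 0.66175


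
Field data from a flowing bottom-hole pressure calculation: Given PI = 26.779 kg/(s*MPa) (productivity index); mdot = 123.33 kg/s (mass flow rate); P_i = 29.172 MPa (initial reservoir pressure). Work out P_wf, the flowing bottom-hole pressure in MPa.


P_wf = P_i - mdot / PI
P_wf = 29.172 - 123.33 / 26.779
P_wf = 24.567 MPa


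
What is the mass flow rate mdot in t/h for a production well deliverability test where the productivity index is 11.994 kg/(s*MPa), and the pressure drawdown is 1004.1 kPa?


mdot = PI * dP / 1000
mdot = 11.994 * 1004.1 / 1000
mdot = 12.04318 kg/s
Convert: 12.04318 kg/s * 3.6 = 43.355 t/h
mdot = 43.355 t/h


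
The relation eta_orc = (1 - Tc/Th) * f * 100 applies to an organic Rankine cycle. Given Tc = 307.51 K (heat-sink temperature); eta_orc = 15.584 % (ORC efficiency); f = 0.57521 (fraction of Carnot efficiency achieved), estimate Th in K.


Th = Tc / (1 - (eta_orc/100)/f)
Th = 307.51 / (1 - (15.584/100)/0.57521)
Th = 421.78 K


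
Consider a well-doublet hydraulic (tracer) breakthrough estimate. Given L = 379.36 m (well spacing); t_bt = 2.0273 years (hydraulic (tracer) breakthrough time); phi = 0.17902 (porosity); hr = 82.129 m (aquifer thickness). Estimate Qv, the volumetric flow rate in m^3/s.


Qv = pi*hr*phi*L^2 / (3*t_bt*365.25*86400)
Qv = pi*82.129*0.17902*379.36^2 / (3*2.0273*365.25*86400)
Qv = 0.034634 m^3/s


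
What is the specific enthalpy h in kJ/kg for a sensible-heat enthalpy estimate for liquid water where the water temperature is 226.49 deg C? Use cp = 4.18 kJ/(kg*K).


h = cp * T
h = 4.18 * 226.49
h = 946.73 kJ/kg


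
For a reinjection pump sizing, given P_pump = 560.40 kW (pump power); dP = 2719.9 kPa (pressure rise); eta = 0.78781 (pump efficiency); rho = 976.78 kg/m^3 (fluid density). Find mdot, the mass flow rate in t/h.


mdot = P_pump * rho * eta / dP
mdot = 560.40 * 976.78 * 0.78781 / 2719.9
mdot = 158.5490 kg/s
Convert: 158.5490 kg/s * 3.6 = 570.78 t/h
mdot = 570.78 t/h


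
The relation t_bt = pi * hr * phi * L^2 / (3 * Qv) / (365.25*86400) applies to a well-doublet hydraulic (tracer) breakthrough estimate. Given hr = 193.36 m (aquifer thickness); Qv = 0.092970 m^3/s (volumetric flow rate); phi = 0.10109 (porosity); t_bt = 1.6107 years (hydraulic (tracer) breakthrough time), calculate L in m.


L = sqrt(t_bt*365.25*86400*3*Qv / (pi*hr*phi))
L = sqrt(1.6107*365.25*86400*3*0.092970 / (pi*193.36*0.10109))
L = 480.48 m


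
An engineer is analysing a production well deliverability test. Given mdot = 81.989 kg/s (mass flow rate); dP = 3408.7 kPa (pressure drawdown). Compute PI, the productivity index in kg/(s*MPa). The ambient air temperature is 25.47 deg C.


PI = mdot * 1000 / dP
PI = 81.989 * 1000 / 3408.7
PI = 24.053 kg/(s*MPa)


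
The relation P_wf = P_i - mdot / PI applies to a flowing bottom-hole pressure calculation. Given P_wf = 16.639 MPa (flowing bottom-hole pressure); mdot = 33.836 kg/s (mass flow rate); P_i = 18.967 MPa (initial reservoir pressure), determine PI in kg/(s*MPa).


PI = mdot / (P_i - P_wf)
PI = 33.836 / (18.967 - 16.639)
PI = 14.534 kg/(s*MPa)


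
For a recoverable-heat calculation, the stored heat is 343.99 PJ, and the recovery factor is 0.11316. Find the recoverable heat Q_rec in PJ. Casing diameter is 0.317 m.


Q_rec = Q_s * RF
Q_rec = 343.99 * 0.11316
Q_rec = 38.926 PJ
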